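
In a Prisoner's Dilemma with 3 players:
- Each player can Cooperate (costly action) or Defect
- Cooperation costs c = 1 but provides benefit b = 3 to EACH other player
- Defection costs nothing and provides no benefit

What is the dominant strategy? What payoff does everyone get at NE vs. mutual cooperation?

Dominant: Defect; NE payoff = 0; Coop payoff = 5

Work:
Defect dominates (saves cost c = 1, benefit to others is external)
NE: All defect → everyone gets 0
If all cooperate: each receives (2)×3 - 1 = 5
Social dilemma: 5 > 0 but NE gives 0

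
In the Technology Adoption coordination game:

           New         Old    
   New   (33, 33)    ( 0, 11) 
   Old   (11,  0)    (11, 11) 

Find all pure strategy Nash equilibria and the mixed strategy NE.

Pure NE: (New, New) and (Old, Old); Mixed NE: p = 0.3333, q = 0.3333

Work:
Check pure NE:
(New, New): (33, 33) - no unilateral deviation beneficial
(Old, Old): (11, 11) - no unilateral deviation beneficial
Mixed NE: P1 plays New with p = 0.3333, P2 plays New with q = 0.3333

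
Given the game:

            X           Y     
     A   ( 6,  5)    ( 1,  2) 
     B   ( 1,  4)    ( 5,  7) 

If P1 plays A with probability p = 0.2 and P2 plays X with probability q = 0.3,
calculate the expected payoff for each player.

E[P1] = 3.54, E[P2] = 5.46

Work:
E[P1] = p·q·π₁(A,X) + p·(1-q)·π₁(A,Y) + (1-p)·q·π₁(B,X) + (1-p)·(1-q)·π₁(B,Y)
= 0.2·0.3·6 + 0.2·0.7·1 + 0.8·0.3·1 + 0.8·0.7·5
= 3.54

E[P2] = 5.46 (similar calculation)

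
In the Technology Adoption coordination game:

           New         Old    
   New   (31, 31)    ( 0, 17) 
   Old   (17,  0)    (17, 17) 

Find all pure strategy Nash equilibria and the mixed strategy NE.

Pure NE: (New, New) and (Old, Old); Mixed NE: p = 0.5484, q = 0.5484

Work:
Check pure NE:
(New, New): (31, 31) - no unilateral deviation beneficial
(Old, Old): (17, 17) - no unilateral deviation beneficial
Mixed NE: P1 plays New with p = 0.5484, P2 plays New with q = 0.5484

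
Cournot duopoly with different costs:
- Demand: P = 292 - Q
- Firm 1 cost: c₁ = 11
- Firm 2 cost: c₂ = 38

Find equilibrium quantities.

q₁* = 102.67, q₂* = 75.67

Work:
Reaction: q₁ = (292 - 11 - q₂)/2
Reaction: q₂ = (292 - 38 - q₁)/2
Solve simultaneously:
q₁* = (292 - 2×11 + 38)/3 = 102.67
q₂* = (292 - 2×38 + 11)/3 = 75.67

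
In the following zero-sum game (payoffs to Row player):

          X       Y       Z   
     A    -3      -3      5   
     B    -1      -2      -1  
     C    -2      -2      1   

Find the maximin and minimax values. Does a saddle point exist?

Maximin = -2, Minimax = -2, Saddle: True

Work:
Row minimums: [-3, -2, -2] → maximin = -2
Column maximums: [-1, -2, 5] → minimax = -2
Saddle point exists! Game value = -2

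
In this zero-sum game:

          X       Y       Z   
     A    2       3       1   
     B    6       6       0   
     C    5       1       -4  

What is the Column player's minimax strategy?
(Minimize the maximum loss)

Column should play Z, value = 1

Work:
Column player minimizes Row's maximum payoff:
Column X: max payoff to Row = 6
Column Y: max payoff to Row = 6
Column Z: max payoff to Row = 1
Minimum is 1, achieved by column Z.
Minimax strategy: Z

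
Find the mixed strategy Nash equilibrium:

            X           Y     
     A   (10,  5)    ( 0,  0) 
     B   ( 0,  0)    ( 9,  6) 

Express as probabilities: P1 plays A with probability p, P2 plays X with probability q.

p = 0.5455, q = 0.4737

Work:
Find probabilities that make opponent indifferent:
P2 chooses q to make P1 indifferent between A and B
P1 chooses p to make P2 indifferent between X and Y
Mixed NE: P1 plays (A: 0.5455, B: 0.4545), P2 plays (X: 0.4737, Y: 0.5263)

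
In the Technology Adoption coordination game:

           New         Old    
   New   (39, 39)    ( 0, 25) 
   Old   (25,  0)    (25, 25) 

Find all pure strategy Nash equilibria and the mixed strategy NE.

Pure NE: (New, New) and (Old, Old); Mixed NE: p = 0.641, q = 0.641

Work:
Check pure NE:
(New, New): (39, 39) - no unilateral deviation beneficial
(Old, Old): (25, 25) - no unilateral deviation beneficial
Mixed NE: P1 plays New with p = 0.641, P2 plays New with q = 0.641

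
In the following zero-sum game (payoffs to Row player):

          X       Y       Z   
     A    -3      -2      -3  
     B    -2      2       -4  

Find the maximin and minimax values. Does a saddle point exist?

Maximin = -3, Minimax = -3, Saddle: True

Work:
Row minimums: [-3, -4] → maximin = -3
Column maximums: [-2, 2, -3] → minimax = -3
Saddle point exists! Game value = -3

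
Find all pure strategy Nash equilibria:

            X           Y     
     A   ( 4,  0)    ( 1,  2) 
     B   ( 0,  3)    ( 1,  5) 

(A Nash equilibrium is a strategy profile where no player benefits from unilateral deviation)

Nash equilibrium: (A, Y), (B, Y)

Work:
Best responses:
  P1 vs X: payoffs [4, 0] → best response A (payoff 4)
  P1 vs Y: payoffs [1, 1] → best response A/B (payoff 1)
  P2 vs A: payoffs [0, 2] → best response Y (payoff 2)
  P2 vs B: payoffs [3, 5] → best response Y (payoff 5)
Mutual best responses: (A,Y), (B,Y) → Nash equilibria.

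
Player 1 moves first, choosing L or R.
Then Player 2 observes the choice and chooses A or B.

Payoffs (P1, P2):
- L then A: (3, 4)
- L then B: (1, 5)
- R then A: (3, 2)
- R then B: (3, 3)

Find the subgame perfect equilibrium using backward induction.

P1 plays R, P2 plays B after L and B after R; Payoff (3, 3)

Work:
Backward induction:
After L: P2 chooses B → P1 gets 1
After R: P2 chooses B → P1 gets 3
P1 chooses R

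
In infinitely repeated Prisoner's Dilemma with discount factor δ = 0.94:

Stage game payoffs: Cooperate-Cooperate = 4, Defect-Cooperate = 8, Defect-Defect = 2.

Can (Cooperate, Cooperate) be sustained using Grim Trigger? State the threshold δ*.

δ* = 0.6667; since δ = 0.94 ≥ 0.6667, cooperation can be sustained

Work:
For Grim Trigger:
Cooperate forever: 4/(1-δ)
Defect then punished: 8 + 2·δ/(1-δ)
Need: 4/(1-δ) ≥ 8 + 2·δ/(1-δ)
Solving: δ ≥ (T-R)/(T-P) = (8-4)/(8-2) = 0.6667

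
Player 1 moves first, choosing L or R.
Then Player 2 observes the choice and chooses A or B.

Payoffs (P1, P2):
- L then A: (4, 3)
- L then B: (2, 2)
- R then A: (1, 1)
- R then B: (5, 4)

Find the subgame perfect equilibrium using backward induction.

P1 plays R, P2 plays A after L and B after R; Payoff (5, 4)

Work:
Backward induction:
After L: P2 chooses A → P1 gets 4
After R: P2 chooses B → P1 gets 5
P1 chooses R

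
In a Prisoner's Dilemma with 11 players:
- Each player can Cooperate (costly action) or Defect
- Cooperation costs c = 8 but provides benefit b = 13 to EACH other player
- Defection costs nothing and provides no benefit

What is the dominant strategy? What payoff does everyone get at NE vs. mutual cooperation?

Dominant: Defect; NE payoff = 0; Coop payoff = 122

Work:
Defect dominates (saves cost c = 8, benefit to others is external)
NE: All defect → everyone gets 0
If all cooperate: each receives (10)×13 - 8 = 122
Social dilemma: 122 > 0 but NE gives 0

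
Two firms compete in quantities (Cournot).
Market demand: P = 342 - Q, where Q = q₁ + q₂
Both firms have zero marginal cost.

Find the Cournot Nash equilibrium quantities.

q₁* = q₂* = 114.0; P* = 114.0

Work:
Profit: π_i = P·q_i = (a - q_i - q_j)·q_i
FOC: ∂π_i/∂q_i = a - 2q_i - q_j = 0
Reaction function: q_i = (342 - q_j)/2
Symmetry: q* = 342/3 = 114.0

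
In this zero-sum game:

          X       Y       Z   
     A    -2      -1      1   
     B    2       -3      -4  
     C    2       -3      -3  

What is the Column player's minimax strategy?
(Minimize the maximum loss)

Column should play Y, value = -1

Work:
Column player minimizes Row's maximum payoff:
Column X: max payoff to Row = 2
Column Y: max payoff to Row = -1
Column Z: max payoff to Row = 1
Minimum is -1, achieved by column Y.
Minimax strategy: Y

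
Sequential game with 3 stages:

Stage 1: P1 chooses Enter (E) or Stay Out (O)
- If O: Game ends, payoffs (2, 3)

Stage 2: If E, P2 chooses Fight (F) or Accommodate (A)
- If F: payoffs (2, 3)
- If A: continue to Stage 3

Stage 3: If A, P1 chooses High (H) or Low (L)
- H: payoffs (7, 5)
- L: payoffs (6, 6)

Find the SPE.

SPE: (E, A, H); Outcome (7, 5)

Work:
Stage 3: P1 chooses H (7 vs 6)
Stage 2: P2: F->3, A->5 (anticipating H). Choose A
Stage 1: P1: O->2, E->7 (anticipating A, H). Choose E
SPE path: E -> A -> H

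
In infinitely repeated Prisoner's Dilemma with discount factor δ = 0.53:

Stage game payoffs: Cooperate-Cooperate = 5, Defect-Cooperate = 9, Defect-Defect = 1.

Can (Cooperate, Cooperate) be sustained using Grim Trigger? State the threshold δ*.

δ* = 0.5; since δ = 0.53 ≥ 0.5, cooperation can be sustained

Work:
For Grim Trigger:
Cooperate forever: 5/(1-δ)
Defect then punished: 9 + 1·δ/(1-δ)
Need: 5/(1-δ) ≥ 9 + 1·δ/(1-δ)
Solving: δ ≥ (T-R)/(T-P) = (9-5)/(9-1) = 0.5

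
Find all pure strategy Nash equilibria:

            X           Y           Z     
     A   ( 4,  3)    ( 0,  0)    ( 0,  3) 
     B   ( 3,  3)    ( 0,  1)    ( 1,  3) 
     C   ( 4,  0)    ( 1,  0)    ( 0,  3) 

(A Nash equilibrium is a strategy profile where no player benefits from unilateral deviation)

Nash equilibrium: (A, X), (B, Z)

Work:
Best responses:
  P1 vs X: payoffs [4, 3, 4] → best response A/C (payoff 4)
  P1 vs Y: payoffs [0, 0, 1] → best response C (payoff 1)
  P1 vs Z: payoffs [0, 1, 0] → best response B (payoff 1)
  P2 vs A: payoffs [3, 0, 3] → best response X/Z (payoff 3)
  P2 vs B: payoffs [3, 1, 3] → best response X/Z (payoff 3)
  P2 vs C: payoffs [0, 0, 3] → best response Z (payoff 3)
Mutual best responses: (A,X), (B,Z) → Nash equilibria.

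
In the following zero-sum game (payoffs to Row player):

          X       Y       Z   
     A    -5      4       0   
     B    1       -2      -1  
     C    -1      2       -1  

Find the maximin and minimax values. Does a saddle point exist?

Maximin = -1, Minimax = 0, Saddle: False

Work:
Row minimums: [-5, -2, -1] → maximin = -1
Column maximums: [1, 4, 0] → minimax = 0
No saddle point (maximin ≠ minimax). Mixed strategy needed.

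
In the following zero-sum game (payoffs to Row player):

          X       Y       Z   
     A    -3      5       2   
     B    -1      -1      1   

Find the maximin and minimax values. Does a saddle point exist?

Maximin = -1, Minimax = -1, Saddle: True

Work:
Row minimums: [-3, -1] → maximin = -1
Column maximums: [-1, 5, 2] → minimax = -1
Saddle point exists! Game value = -1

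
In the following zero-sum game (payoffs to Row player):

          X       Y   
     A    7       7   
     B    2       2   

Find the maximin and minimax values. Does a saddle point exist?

Maximin = 7, Minimax = 7, Saddle: True

Work:
Row minimums: [7, 2] → maximin = 7
Column maximums: [7, 7] → minimax = 7
Saddle point exists! Game value = 7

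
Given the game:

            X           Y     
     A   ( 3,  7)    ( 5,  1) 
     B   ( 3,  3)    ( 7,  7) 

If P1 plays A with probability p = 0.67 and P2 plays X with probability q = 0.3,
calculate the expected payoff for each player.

E[P1] = 4.862, E[P2] = 3.79

Work:
E[P1] = p·q·π₁(A,X) + p·(1-q)·π₁(A,Y) + (1-p)·q·π₁(B,X) + (1-p)·(1-q)·π₁(B,Y)
= 0.67·0.3·3 + 0.67·0.7·5 + 0.33·0.3·3 + 0.33·0.7·7
= 4.862

E[P2] = 3.79 (similar calculation)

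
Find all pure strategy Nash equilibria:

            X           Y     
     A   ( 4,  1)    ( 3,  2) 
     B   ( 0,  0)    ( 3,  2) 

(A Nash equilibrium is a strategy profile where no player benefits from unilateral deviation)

Nash equilibrium: (A, Y), (B, Y)

Work:
Best responses:
  P1 vs X: payoffs [4, 0] → best response A (payoff 4)
  P1 vs Y: payoffs [3, 3] → best response A/B (payoff 3)
  P2 vs A: payoffs [1, 2] → best response Y (payoff 2)
  P2 vs B: payoffs [0, 2] → best response Y (payoff 2)
Mutual best responses: (A,Y), (B,Y) → Nash equilibria.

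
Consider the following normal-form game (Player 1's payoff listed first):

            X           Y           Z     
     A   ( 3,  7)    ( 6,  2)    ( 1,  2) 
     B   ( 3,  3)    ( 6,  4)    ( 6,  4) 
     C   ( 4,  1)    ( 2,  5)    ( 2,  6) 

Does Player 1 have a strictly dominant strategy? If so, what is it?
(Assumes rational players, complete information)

No strictly dominant strategy exists for Player 1

Work:
A strategy strictly dominates another if it gives a strictly higher payoff against every opponent action. Compare each pair of P1's strategies column-by-column:
  A vs B: [3 vs 3, 6 vs 6, 1 vs 6] → A does not strictly dominate B (column X: 3 ≤ 3)
  A vs C: [3 vs 4, 6 vs 2, 1 vs 2] → A does not strictly dominate C (column X: 3 ≤ 4)
  B vs A: [3 vs 3, 6 vs 6, 6 vs 1] → B does not strictly dominate A (column X: 3 ≤ 3)
  B vs C: [3 vs 4, 6 vs 2, 6 vs 2] → B does not strictly dominate C (column X: 3 ≤ 4)
  C vs A: [4 vs 3, 2 vs 6, 2 vs 1] → C does not strictly dominate A (column Y: 2 ≤ 6)
  C vs B: [4 vs 3, 2 vs 6, 2 vs 6] → C does not strictly dominate B (column Y: 2 ≤ 6)
No single strategy strictly dominates all others → no strictly dominant strategy.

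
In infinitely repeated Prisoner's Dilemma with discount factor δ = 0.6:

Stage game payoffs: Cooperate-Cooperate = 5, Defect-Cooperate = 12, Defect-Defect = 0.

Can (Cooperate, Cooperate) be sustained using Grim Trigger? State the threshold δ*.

δ* = 0.5833; since δ = 0.6 ≥ 0.5833, cooperation can be sustained

Work:
For Grim Trigger:
Cooperate forever: 5/(1-δ)
Defect then punished: 12 + 0·δ/(1-δ)
Need: 5/(1-δ) ≥ 12 + 0·δ/(1-δ)
Solving: δ ≥ (T-R)/(T-P) = (12-5)/(12-0) = 0.5833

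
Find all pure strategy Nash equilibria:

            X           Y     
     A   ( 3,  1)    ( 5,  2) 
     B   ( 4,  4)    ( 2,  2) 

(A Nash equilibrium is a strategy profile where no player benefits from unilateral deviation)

Nash equilibrium: (A, Y), (B, X)

Work:
Best responses:
  P1 vs X: payoffs [3, 4] → best response B (payoff 4)
  P1 vs Y: payoffs [5, 2] → best response A (payoff 5)
  P2 vs A: payoffs [1, 2] → best response Y (payoff 2)
  P2 vs B: payoffs [4, 2] → best response X (payoff 4)
Mutual best responses: (A,Y), (B,X) → Nash equilibria.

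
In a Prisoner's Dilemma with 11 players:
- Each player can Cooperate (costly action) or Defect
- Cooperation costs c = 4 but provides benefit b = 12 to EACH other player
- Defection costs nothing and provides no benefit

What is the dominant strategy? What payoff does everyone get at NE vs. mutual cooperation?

Dominant: Defect; NE payoff = 0; Coop payoff = 116

Work:
Defect dominates (saves cost c = 4, benefit to others is external)
NE: All defect → everyone gets 0
If all cooperate: each receives (10)×12 - 4 = 116
Social dilemma: 116 > 0 but NE gives 0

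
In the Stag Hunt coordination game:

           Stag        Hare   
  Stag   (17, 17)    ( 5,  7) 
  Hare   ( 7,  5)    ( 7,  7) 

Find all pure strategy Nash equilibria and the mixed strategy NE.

Pure NE: (Stag, Stag) and (Hare, Hare); Mixed NE: p = 0.1667, q = 0.1667

Work:
Check pure NE:
(Stag, Stag): (17, 17) - no unilateral deviation beneficial
(Hare, Hare): (7, 7) - no unilateral deviation beneficial
Mixed NE: P1 plays Stag with p = 0.1667, P2 plays Stag with q = 0.1667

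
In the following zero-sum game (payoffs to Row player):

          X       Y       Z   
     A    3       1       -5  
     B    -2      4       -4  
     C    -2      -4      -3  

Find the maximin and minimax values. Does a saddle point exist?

Maximin = -4, Minimax = -3, Saddle: False

Work:
Row minimums: [-5, -4, -4] → maximin = -4
Column maximums: [3, 4, -3] → minimax = -3
No saddle point (maximin ≠ minimax). Mixed strategy needed.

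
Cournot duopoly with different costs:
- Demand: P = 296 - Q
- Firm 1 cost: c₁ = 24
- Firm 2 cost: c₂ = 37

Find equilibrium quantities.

q₁* = 95.0, q₂* = 82.0

Work:
Reaction: q₁ = (296 - 24 - q₂)/2
Reaction: q₂ = (296 - 37 - q₁)/2
Solve simultaneously:
q₁* = (296 - 2×24 + 37)/3 = 95.0
q₂* = (296 - 2×37 + 24)/3 = 82.0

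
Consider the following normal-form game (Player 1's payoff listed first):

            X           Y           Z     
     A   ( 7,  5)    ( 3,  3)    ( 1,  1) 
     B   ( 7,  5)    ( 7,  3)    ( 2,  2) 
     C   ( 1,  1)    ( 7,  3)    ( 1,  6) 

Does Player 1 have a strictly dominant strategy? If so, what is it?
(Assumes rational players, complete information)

No strictly dominant strategy exists for Player 1

Work:
A strategy strictly dominates another if it gives a strictly higher payoff against every opponent action. Compare each pair of P1's strategies column-by-column:
  A vs B: [7 vs 7, 3 vs 7, 1 vs 2] → A does not strictly dominate B (column X: 7 ≤ 7)
  A vs C: [7 vs 1, 3 vs 7, 1 vs 1] → A does not strictly dominate C (column Y: 3 ≤ 7)
  B vs A: [7 vs 7, 7 vs 3, 2 vs 1] → B does not strictly dominate A (column X: 7 ≤ 7)
  B vs C: [7 vs 1, 7 vs 7, 2 vs 1] → B does not strictly dominate C (column Y: 7 ≤ 7)
  C vs A: [1 vs 7, 7 vs 3, 1 vs 1] → C does not strictly dominate A (column X: 1 ≤ 7)
  C vs B: [1 vs 7, 7 vs 7, 1 vs 2] → C does not strictly dominate B (column X: 1 ≤ 7)
No single strategy strictly dominates all others → no strictly dominant strategy.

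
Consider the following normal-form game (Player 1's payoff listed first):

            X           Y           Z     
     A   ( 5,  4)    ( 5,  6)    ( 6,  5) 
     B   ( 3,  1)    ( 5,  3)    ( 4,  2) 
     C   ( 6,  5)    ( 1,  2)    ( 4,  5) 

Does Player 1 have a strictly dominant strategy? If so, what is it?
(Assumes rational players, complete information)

No strictly dominant strategy exists for Player 1

Work:
A strategy strictly dominates another if it gives a strictly higher payoff against every opponent action. Compare each pair of P1's strategies column-by-column:
  A vs B: [5 vs 3, 5 vs 5, 6 vs 4] → A does not strictly dominate B (column Y: 5 ≤ 5)
  A vs C: [5 vs 6, 5 vs 1, 6 vs 4] → A does not strictly dominate C (column X: 5 ≤ 6)
  B vs A: [3 vs 5, 5 vs 5, 4 vs 6] → B does not strictly dominate A (column X: 3 ≤ 5)
  B vs C: [3 vs 6, 5 vs 1, 4 vs 4] → B does not strictly dominate C (column X: 3 ≤ 6)
  C vs A: [6 vs 5, 1 vs 5, 4 vs 6] → C does not strictly dominate A (column Y: 1 ≤ 5)
  C vs B: [6 vs 3, 1 vs 5, 4 vs 4] → C does not strictly dominate B (column Y: 1 ≤ 5)
No single strategy strictly dominates all others → no strictly dominant strategy.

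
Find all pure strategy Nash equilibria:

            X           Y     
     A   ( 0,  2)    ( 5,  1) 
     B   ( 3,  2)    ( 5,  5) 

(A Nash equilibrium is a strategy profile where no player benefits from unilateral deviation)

Nash equilibrium: (B, Y)

Work:
Best responses:
  P1 vs X: payoffs [0, 3] → best response B (payoff 3)
  P1 vs Y: payoffs [5, 5] → best response A/B (payoff 5)
  P2 vs A: payoffs [2, 1] → best response X (payoff 2)
  P2 vs B: payoffs [2, 5] → best response Y (payoff 5)
Mutual best responses: (B,Y) → Nash equilibria.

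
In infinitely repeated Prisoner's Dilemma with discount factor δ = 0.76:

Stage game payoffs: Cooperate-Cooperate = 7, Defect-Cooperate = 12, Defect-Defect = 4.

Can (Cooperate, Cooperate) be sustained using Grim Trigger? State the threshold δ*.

δ* = 0.625; since δ = 0.76 ≥ 0.625, cooperation can be sustained

Work:
For Grim Trigger:
Cooperate forever: 7/(1-δ)
Defect then punished: 12 + 4·δ/(1-δ)
Need: 7/(1-δ) ≥ 12 + 4·δ/(1-δ)
Solving: δ ≥ (T-R)/(T-P) = (12-7)/(12-4) = 0.625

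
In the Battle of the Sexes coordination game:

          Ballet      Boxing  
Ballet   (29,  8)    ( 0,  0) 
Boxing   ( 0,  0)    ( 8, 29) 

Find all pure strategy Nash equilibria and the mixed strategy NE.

Pure NE: (Ballet, Ballet) and (Boxing, Boxing); Mixed NE: p = 0.7838, q = 0.2162

Work:
Check pure NE:
(Ballet, Ballet): (29, 8) - no unilateral deviation beneficial
(Boxing, Boxing): (8, 29) - no unilateral deviation beneficial
Mixed NE: P1 plays Ballet with p = 0.7838, P2 plays Ballet with q = 0.2162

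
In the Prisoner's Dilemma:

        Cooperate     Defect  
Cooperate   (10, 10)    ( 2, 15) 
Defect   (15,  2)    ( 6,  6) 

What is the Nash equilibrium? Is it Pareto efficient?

(Defect, Defect) is NE; not Pareto efficient

Work:
Defect dominates Cooperate for both players:
If P2 cooperates: Defect (15) > Cooperate (10)
If P2 defects: Defect (6) > Cooperate (2)
NE: (Defect, Defect) with payoff (6, 6)
But (Cooperate, Cooperate) = (10, 10) Pareto dominates (6, 6)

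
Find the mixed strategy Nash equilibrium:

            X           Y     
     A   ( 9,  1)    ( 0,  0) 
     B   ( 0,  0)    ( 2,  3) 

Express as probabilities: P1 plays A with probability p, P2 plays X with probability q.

p = 0.75, q = 0.1818

Work:
Find probabilities that make opponent indifferent:
P2 chooses q to make P1 indifferent between A and B
P1 chooses p to make P2 indifferent between X and Y
Mixed NE: P1 plays (A: 0.75, B: 0.25), P2 plays (X: 0.1818, Y: 0.8182)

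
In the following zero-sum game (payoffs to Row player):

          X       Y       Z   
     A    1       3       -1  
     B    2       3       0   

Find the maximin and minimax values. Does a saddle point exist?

Maximin = 0, Minimax = 0, Saddle: True

Work:
Row minimums: [-1, 0] → maximin = 0
Column maximums: [2, 3, 0] → minimax = 0
Saddle point exists! Game value = 0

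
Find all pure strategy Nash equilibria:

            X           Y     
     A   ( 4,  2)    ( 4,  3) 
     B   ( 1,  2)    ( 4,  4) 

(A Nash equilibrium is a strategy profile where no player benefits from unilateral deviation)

Nash equilibrium: (A, Y), (B, Y)

Work:
Best responses:
  P1 vs X: payoffs [4, 1] → best response A (payoff 4)
  P1 vs Y: payoffs [4, 4] → best response A/B (payoff 4)
  P2 vs A: payoffs [2, 3] → best response Y (payoff 3)
  P2 vs B: payoffs [2, 4] → best response Y (payoff 4)
Mutual best responses: (A,Y), (B,Y) → Nash equilibria.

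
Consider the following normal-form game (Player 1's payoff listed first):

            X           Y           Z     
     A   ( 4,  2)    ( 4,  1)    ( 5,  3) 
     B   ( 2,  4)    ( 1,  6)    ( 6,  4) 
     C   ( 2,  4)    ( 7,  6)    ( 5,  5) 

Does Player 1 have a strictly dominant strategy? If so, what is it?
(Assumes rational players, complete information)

No strictly dominant strategy exists for Player 1

Work:
A strategy strictly dominates another if it gives a strictly higher payoff against every opponent action. Compare each pair of P1's strategies column-by-column:
  A vs B: [4 vs 2, 4 vs 1, 5 vs 6] → A does not strictly dominate B (column Z: 5 ≤ 6)
  A vs C: [4 vs 2, 4 vs 7, 5 vs 5] → A does not strictly dominate C (column Y: 4 ≤ 7)
  B vs A: [2 vs 4, 1 vs 4, 6 vs 5] → B does not strictly dominate A (column X: 2 ≤ 4)
  B vs C: [2 vs 2, 1 vs 7, 6 vs 5] → B does not strictly dominate C (column X: 2 ≤ 2)
  C vs A: [2 vs 4, 7 vs 4, 5 vs 5] → C does not strictly dominate A (column X: 2 ≤ 4)
  C vs B: [2 vs 2, 7 vs 1, 5 vs 6] → C does not strictly dominate B (column X: 2 ≤ 2)
No single strategy strictly dominates all others → no strictly dominant strategy.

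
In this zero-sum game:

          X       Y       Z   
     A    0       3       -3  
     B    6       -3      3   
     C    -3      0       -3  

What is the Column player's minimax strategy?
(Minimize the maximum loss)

Column should play Y or Z (all achieve the minimum), value = 3

Work:
Column player minimizes Row's maximum payoff:
Column X: max payoff to Row = 6
Column Y: max payoff to Row = 3
Column Z: max payoff to Row = 3
Minimum is 3, achieved by columns Y, Z (tied).
Each of Y or Z is a minimax strategy.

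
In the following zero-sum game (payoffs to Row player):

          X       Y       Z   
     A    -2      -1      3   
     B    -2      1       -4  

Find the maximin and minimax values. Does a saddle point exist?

Maximin = -2, Minimax = -2, Saddle: True

Work:
Row minimums: [-2, -4] → maximin = -2
Column maximums: [-2, 1, 3] → minimax = -2
Saddle point exists! Game value = -2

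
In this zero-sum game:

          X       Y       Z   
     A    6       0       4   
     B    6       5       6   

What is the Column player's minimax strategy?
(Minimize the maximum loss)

Column should play Y, value = 5

Work:
Column player minimizes Row's maximum payoff:
Column X: max payoff to Row = 6
Column Y: max payoff to Row = 5
Column Z: max payoff to Row = 6
Minimum is 5, achieved by column Y.
Minimax strategy: Y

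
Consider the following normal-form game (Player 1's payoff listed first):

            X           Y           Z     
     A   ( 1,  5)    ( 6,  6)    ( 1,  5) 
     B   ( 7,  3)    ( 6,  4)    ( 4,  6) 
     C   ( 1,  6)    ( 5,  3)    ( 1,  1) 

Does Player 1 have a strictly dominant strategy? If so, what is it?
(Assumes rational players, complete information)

No strictly dominant strategy exists for Player 1

Work:
A strategy strictly dominates another if it gives a strictly higher payoff against every opponent action. Compare each pair of P1's strategies column-by-column:
  A vs B: [1 vs 7, 6 vs 6, 1 vs 4] → A does not strictly dominate B (column X: 1 ≤ 7)
  A vs C: [1 vs 1, 6 vs 5, 1 vs 1] → A does not strictly dominate C (column X: 1 ≤ 1)
  B vs A: [7 vs 1, 6 vs 6, 4 vs 1] → B does not strictly dominate A (column Y: 6 ≤ 6)
  B vs C: [7 vs 1, 6 vs 5, 4 vs 1] → B strictly dominates C
  C vs A: [1 vs 1, 5 vs 6, 1 vs 1] → C does not strictly dominate A (column X: 1 ≤ 1)
  C vs B: [1 vs 7, 5 vs 6, 1 vs 4] → C does not strictly dominate B (column X: 1 ≤ 7)
No single strategy strictly dominates all others → no strictly dominant strategy.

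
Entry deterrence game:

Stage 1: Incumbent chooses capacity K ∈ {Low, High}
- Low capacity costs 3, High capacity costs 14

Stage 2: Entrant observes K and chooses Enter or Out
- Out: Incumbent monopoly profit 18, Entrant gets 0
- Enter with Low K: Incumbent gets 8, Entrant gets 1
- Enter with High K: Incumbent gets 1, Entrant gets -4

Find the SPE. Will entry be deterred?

SPE: (Low, Enter|Low, Out|High); Entry not deterred. Incumbent net profit = 5, Entrant gets 1

Work:
After Low K: Entrant enters (1 > 0)
After High K: Entrant stays out (-4 < 0)
Incumbent: Low → 8−3=5, High → 18−14=4
Incumbent chooses Low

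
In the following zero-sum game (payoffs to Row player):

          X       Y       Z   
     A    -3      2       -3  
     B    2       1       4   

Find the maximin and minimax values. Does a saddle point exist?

Maximin = 1, Minimax = 2, Saddle: False

Work:
Row minimums: [-3, 1] → maximin = 1
Column maximums: [2, 2, 4] → minimax = 2
No saddle point (maximin ≠ minimax). Mixed strategy needed.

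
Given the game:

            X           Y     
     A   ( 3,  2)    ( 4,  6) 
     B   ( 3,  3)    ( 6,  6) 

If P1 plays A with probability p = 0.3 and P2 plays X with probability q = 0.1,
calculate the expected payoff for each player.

E[P1] = 5.16, E[P2] = 5.67

Work:
E[P1] = p·q·π₁(A,X) + p·(1-q)·π₁(A,Y) + (1-p)·q·π₁(B,X) + (1-p)·(1-q)·π₁(B,Y)
= 0.3·0.1·3 + 0.3·0.9·4 + 0.7·0.1·3 + 0.7·0.9·6
= 5.16

E[P2] = 5.67 (similar calculation)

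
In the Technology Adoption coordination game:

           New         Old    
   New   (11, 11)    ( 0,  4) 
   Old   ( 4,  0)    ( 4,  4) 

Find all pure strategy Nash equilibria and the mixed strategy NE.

Pure NE: (New, New) and (Old, Old); Mixed NE: p = 0.3636, q = 0.3636

Work:
Check pure NE:
(New, New): (11, 11) - no unilateral deviation beneficial
(Old, Old): (4, 4) - no unilateral deviation beneficial
Mixed NE: P1 plays New with p = 0.3636, P2 plays New with q = 0.3636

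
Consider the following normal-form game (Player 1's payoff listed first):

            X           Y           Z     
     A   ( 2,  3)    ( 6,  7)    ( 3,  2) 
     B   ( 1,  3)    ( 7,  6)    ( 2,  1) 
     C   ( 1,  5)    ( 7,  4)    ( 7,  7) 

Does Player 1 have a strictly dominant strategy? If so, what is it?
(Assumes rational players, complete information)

No strictly dominant strategy exists for Player 1

Work:
A strategy strictly dominates another if it gives a strictly higher payoff against every opponent action. Compare each pair of P1's strategies column-by-column:
  A vs B: [2 vs 1, 6 vs 7, 3 vs 2] → A does not strictly dominate B (column Y: 6 ≤ 7)
  A vs C: [2 vs 1, 6 vs 7, 3 vs 7] → A does not strictly dominate C (column Y: 6 ≤ 7)
  B vs A: [1 vs 2, 7 vs 6, 2 vs 3] → B does not strictly dominate A (column X: 1 ≤ 2)
  B vs C: [1 vs 1, 7 vs 7, 2 vs 7] → B does not strictly dominate C (column X: 1 ≤ 1)
  C vs A: [1 vs 2, 7 vs 6, 7 vs 3] → C does not strictly dominate A (column X: 1 ≤ 2)
  C vs B: [1 vs 1, 7 vs 7, 7 vs 2] → C does not strictly dominate B (column X: 1 ≤ 1)
No single strategy strictly dominates all others → no strictly dominant strategy.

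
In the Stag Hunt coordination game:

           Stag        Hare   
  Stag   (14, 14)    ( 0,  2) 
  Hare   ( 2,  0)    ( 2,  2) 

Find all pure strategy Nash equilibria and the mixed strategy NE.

Pure NE: (Stag, Stag) and (Hare, Hare); Mixed NE: p = 0.1429, q = 0.1429

Work:
Check pure NE:
(Stag, Stag): (14, 14) - no unilateral deviation beneficial
(Hare, Hare): (2, 2) - no unilateral deviation beneficial
Mixed NE: P1 plays Stag with p = 0.1429, P2 plays Stag with q = 0.1429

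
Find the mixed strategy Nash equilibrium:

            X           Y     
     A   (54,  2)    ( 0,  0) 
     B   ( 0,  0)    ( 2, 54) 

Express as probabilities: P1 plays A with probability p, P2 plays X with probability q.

p = 0.9643, q = 0.0357

Work:
Find probabilities that make opponent indifferent:
P2 chooses q to make P1 indifferent between A and B
P1 chooses p to make P2 indifferent between X and Y
Mixed NE: P1 plays (A: 0.9643, B: 0.0357), P2 plays (X: 0.0357, Y: 0.9643)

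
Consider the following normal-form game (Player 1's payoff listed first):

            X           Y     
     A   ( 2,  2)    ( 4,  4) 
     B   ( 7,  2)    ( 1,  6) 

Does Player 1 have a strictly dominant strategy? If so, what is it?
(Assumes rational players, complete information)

No strictly dominant strategy exists for Player 1

Work:
A strategy strictly dominates another if it gives a strictly higher payoff against every opponent action. Compare each pair of P1's strategies column-by-column:
  A vs B: [2 vs 7, 4 vs 1] → A does not strictly dominate B (column X: 2 ≤ 7)
  B vs A: [7 vs 2, 1 vs 4] → B does not strictly dominate A (column Y: 1 ≤ 4)
No single strategy strictly dominates all others → no strictly dominant strategy.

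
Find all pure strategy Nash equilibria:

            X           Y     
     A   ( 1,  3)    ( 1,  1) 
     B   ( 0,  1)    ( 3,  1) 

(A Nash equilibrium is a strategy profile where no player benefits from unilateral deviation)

Nash equilibrium: (A, X), (B, Y)

Work:
Best responses:
  P1 vs X: payoffs [1, 0] → best response A (payoff 1)
  P1 vs Y: payoffs [1, 3] → best response B (payoff 3)
  P2 vs A: payoffs [3, 1] → best response X (payoff 3)
  P2 vs B: payoffs [1, 1] → best response X/Y (payoff 1)
Mutual best responses: (A,X), (B,Y) → Nash equilibria.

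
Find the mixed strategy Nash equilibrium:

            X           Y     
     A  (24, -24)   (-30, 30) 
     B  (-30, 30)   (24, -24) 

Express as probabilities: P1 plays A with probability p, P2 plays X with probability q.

p = 0.5, q = 0.5

Work:
Find probabilities that make opponent indifferent:
P2 chooses q to make P1 indifferent between A and B
P1 chooses p to make P2 indifferent between X and Y
Mixed NE: P1 plays (A: 0.5, B: 0.5), P2 plays (X: 0.5, Y: 0.5)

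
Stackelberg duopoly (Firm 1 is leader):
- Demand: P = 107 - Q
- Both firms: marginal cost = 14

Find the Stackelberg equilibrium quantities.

q₁* (leader) = 46.5, q₂* (follower) = 23.25

Work:
Follower's reaction: q₂ = (a - c - q₁)/2
Leader substitutes: π₁ = q₁·(a - q₁ - (a-c-q₁)/2 - c)
FOC: q₁* = (107 - 14)/2 = 46.50
Then: q₂* = (107 - 14 - 46.5)/2 = 23.25
Leader has first-mover advantage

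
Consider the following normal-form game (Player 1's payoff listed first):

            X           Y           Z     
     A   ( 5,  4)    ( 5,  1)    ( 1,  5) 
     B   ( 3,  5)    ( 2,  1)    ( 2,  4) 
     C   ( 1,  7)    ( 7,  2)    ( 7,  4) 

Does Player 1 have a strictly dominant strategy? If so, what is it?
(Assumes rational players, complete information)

No strictly dominant strategy exists for Player 1

Work:
A strategy strictly dominates another if it gives a strictly higher payoff against every opponent action. Compare each pair of P1's strategies column-by-column:
  A vs B: [5 vs 3, 5 vs 2, 1 vs 2] → A does not strictly dominate B (column Z: 1 ≤ 2)
  A vs C: [5 vs 1, 5 vs 7, 1 vs 7] → A does not strictly dominate C (column Y: 5 ≤ 7)
  B vs A: [3 vs 5, 2 vs 5, 2 vs 1] → B does not strictly dominate A (column X: 3 ≤ 5)
  B vs C: [3 vs 1, 2 vs 7, 2 vs 7] → B does not strictly dominate C (column Y: 2 ≤ 7)
  C vs A: [1 vs 5, 7 vs 5, 7 vs 1] → C does not strictly dominate A (column X: 1 ≤ 5)
  C vs B: [1 vs 3, 7 vs 2, 7 vs 2] → C does not strictly dominate B (column X: 1 ≤ 3)
No single strategy strictly dominates all others → no strictly dominant strategy.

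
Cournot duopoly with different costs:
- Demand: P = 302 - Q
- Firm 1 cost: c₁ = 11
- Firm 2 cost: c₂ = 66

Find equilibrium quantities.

q₁* = 115.33, q₂* = 60.33

Work:
Reaction: q₁ = (302 - 11 - q₂)/2
Reaction: q₂ = (302 - 66 - q₁)/2
Solve simultaneously:
q₁* = (302 - 2×11 + 66)/3 = 115.33
q₂* = (302 - 2×66 + 11)/3 = 60.33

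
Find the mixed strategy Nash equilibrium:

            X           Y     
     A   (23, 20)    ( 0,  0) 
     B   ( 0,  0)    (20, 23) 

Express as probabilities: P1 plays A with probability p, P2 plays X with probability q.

p = 0.5349, q = 0.4651

Work:
Find probabilities that make opponent indifferent:
P2 chooses q to make P1 indifferent between A and B
P1 chooses p to make P2 indifferent between X and Y
Mixed NE: P1 plays (A: 0.5349, B: 0.4651), P2 plays (X: 0.4651, Y: 0.5349)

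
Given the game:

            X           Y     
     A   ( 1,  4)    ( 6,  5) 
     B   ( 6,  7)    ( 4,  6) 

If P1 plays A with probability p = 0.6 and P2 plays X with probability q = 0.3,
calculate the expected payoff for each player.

E[P1] = 4.54, E[P2] = 5.34

Work:
E[P1] = p·q·π₁(A,X) + p·(1-q)·π₁(A,Y) + (1-p)·q·π₁(B,X) + (1-p)·(1-q)·π₁(B,Y)
= 0.6·0.3·1 + 0.6·0.7·6 + 0.4·0.3·6 + 0.4·0.7·4
= 4.54

E[P2] = 5.34 (similar calculation)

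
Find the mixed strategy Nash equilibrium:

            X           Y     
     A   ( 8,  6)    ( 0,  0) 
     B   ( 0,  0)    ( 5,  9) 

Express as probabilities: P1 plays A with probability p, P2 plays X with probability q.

p = 0.6, q = 0.3846

Work:
Find probabilities that make opponent indifferent:
P2 chooses q to make P1 indifferent between A and B
P1 chooses p to make P2 indifferent between X and Y
Mixed NE: P1 plays (A: 0.6, B: 0.4), P2 plays (X: 0.3846, Y: 0.6154)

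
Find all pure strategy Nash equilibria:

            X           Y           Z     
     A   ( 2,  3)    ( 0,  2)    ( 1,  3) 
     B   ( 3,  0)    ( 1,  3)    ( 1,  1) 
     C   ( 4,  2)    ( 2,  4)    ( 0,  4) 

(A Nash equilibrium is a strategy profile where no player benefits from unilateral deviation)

Nash equilibrium: (A, Z), (C, Y)

Work:
Best responses:
  P1 vs X: payoffs [2, 3, 4] → best response C (payoff 4)
  P1 vs Y: payoffs [0, 1, 2] → best response C (payoff 2)
  P1 vs Z: payoffs [1, 1, 0] → best response A/B (payoff 1)
  P2 vs A: payoffs [3, 2, 3] → best response X/Z (payoff 3)
  P2 vs B: payoffs [0, 3, 1] → best response Y (payoff 3)
  P2 vs C: payoffs [2, 4, 4] → best response Y/Z (payoff 4)
Mutual best responses: (A,Z), (C,Y) → Nash equilibria.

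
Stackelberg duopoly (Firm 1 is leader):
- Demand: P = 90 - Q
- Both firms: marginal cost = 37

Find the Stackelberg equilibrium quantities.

q₁* (leader) = 26.5, q₂* (follower) = 13.25

Work:
Follower's reaction: q₂ = (a - c - q₁)/2
Leader substitutes: π₁ = q₁·(a - q₁ - (a-c-q₁)/2 - c)
FOC: q₁* = (90 - 37)/2 = 26.50
Then: q₂* = (90 - 37 - 26.5)/2 = 13.25
Leader has first-mover advantage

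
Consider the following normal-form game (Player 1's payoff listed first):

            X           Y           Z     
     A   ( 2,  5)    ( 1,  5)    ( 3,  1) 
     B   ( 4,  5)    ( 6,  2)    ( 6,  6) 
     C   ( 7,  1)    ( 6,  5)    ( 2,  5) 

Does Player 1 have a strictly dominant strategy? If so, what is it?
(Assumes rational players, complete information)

No strictly dominant strategy exists for Player 1

Work:
A strategy strictly dominates another if it gives a strictly higher payoff against every opponent action. Compare each pair of P1's strategies column-by-column:
  A vs B: [2 vs 4, 1 vs 6, 3 vs 6] → A does not strictly dominate B (column X: 2 ≤ 4)
  A vs C: [2 vs 7, 1 vs 6, 3 vs 2] → A does not strictly dominate C (column X: 2 ≤ 7)
  B vs A: [4 vs 2, 6 vs 1, 6 vs 3] → B strictly dominates A
  B vs C: [4 vs 7, 6 vs 6, 6 vs 2] → B does not strictly dominate C (column X: 4 ≤ 7)
  C vs A: [7 vs 2, 6 vs 1, 2 vs 3] → C does not strictly dominate A (column Z: 2 ≤ 3)
  C vs B: [7 vs 4, 6 vs 6, 2 vs 6] → C does not strictly dominate B (column Y: 6 ≤ 6)
No single strategy strictly dominates all others → no strictly dominant strategy.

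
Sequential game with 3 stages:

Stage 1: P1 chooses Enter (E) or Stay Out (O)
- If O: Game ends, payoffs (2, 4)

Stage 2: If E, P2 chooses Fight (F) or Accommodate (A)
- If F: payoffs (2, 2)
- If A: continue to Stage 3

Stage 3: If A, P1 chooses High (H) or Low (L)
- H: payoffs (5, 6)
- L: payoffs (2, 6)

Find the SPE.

SPE: (E, A, H); Outcome (5, 6)

Work:
Stage 3: P1 chooses H (5 vs 2)
Stage 2: P2: F->2, A->6 (anticipating H). Choose A
Stage 1: P1: O->2, E->5 (anticipating A, H). Choose E
SPE path: E -> A -> H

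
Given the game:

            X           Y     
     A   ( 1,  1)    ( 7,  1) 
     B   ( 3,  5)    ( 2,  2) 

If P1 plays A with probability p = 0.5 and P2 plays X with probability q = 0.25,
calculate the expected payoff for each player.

E[P1] = 3.875, E[P2] = 1.875

Work:
E[P1] = p·q·π₁(A,X) + p·(1-q)·π₁(A,Y) + (1-p)·q·π₁(B,X) + (1-p)·(1-q)·π₁(B,Y)
= 0.5·0.25·1 + 0.5·0.75·7 + 0.5·0.25·3 + 0.5·0.75·2
= 3.875

E[P2] = 1.875 (similar calculation)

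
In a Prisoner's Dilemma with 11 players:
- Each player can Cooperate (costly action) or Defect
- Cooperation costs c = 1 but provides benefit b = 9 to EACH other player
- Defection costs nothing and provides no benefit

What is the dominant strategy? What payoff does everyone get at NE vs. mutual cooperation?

Dominant: Defect; NE payoff = 0; Coop payoff = 89

Work:
Defect dominates (saves cost c = 1, benefit to others is external)
NE: All defect → everyone gets 0
If all cooperate: each receives (10)×9 - 1 = 89
Social dilemma: 89 > 0 but NE gives 0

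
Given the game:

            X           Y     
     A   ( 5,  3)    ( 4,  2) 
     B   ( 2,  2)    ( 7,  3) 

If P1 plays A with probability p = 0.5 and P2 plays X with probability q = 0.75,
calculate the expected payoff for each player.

E[P1] = 4.0, E[P2] = 2.5

Work:
E[P1] = p·q·π₁(A,X) + p·(1-q)·π₁(A,Y) + (1-p)·q·π₁(B,X) + (1-p)·(1-q)·π₁(B,Y)
= 0.5·0.75·5 + 0.5·0.25·4 + 0.5·0.75·2 + 0.5·0.25·7
= 4.0

E[P2] = 2.5 (similar calculation)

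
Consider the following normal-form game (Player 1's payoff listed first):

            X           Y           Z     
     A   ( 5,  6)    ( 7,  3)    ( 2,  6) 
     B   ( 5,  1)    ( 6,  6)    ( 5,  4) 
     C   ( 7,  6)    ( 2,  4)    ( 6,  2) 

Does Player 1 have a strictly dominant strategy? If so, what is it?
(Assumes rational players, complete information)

No strictly dominant strategy exists for Player 1

Work:
A strategy strictly dominates another if it gives a strictly higher payoff against every opponent action. Compare each pair of P1's strategies column-by-column:
  A vs B: [5 vs 5, 7 vs 6, 2 vs 5] → A does not strictly dominate B (column X: 5 ≤ 5)
  A vs C: [5 vs 7, 7 vs 2, 2 vs 6] → A does not strictly dominate C (column X: 5 ≤ 7)
  B vs A: [5 vs 5, 6 vs 7, 5 vs 2] → B does not strictly dominate A (column X: 5 ≤ 5)
  B vs C: [5 vs 7, 6 vs 2, 5 vs 6] → B does not strictly dominate C (column X: 5 ≤ 7)
  C vs A: [7 vs 5, 2 vs 7, 6 vs 2] → C does not strictly dominate A (column Y: 2 ≤ 7)
  C vs B: [7 vs 5, 2 vs 6, 6 vs 5] → C does not strictly dominate B (column Y: 2 ≤ 6)
No single strategy strictly dominates all others → no strictly dominant strategy.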